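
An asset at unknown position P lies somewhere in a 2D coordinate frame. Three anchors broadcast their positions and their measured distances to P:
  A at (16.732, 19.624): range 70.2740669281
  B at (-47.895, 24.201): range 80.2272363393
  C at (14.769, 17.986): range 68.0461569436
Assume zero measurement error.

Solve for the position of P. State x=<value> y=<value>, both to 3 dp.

eq1: (x − 16.732)² + (y − 19.624)² = 70.2740669281²
eq2: (x + 47.895)² + (y − 24.201)² = 80.2272363393²
eq3: (x − 14.769)² + (y − 17.986)² = 68.0461569436²
eq2−eq3, eq2−eq1 (x²,y² cancel):
  125.328·x − 12.430·y = -531.869893
  129.254·x − 9.154·y = -716.593258
det = 125.328·-9.154 − -12.430·129.254 = 459.374708
x = (-531.869893·-9.154 − -12.430·-716.593258) / 459.374708 = -8.791336
y = (125.328·-716.593258 − -531.869893·129.254) / 459.374708 = -45.851215

x=-8.791 y=-45.851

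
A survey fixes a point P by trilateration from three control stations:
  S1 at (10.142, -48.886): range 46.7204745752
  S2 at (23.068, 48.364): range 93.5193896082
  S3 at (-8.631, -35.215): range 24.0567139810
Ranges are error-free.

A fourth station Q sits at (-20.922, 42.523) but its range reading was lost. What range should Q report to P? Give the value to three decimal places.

eq1: (x − 10.142)² + (y + 48.886)² = 46.7204745752²
eq2: (x − 23.068)² + (y − 48.364)² = 93.5193896082²
eq3: (x + 8.631)² + (y + 35.215)² = 24.0567139810²
eq3−eq1, eq3−eq2 (x²,y² cancel):
  37.546·x − 27.342·y = -425.966483
  63.398·x + 167.158·y = -6610.532011
det = 37.546·167.158 − -27.342·63.398 = 8009.542384
x = (-425.966483·167.158 − -27.342·-6610.532011) / 8009.542384 = -31.456088
y = (37.546·-6610.532011 − -425.966483·63.398) / 8009.542384 = -27.616261
|P − Q| = √((-31.456088 − -20.922)² + (-27.616261 − 42.523)²) = 70.925897

70.926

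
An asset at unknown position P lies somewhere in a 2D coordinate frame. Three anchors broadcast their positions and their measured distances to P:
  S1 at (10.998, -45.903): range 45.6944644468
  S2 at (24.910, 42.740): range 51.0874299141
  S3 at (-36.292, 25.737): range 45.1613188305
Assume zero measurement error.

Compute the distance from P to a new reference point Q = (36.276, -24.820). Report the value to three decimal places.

eq1: (x − 10.998)² + (y + 45.903)² = 45.6944644468²
eq2: (x − 24.910)² + (y − 42.740)² = 51.0874299141²
eq3: (x + 36.292)² + (y − 25.737)² = 45.1613188305²
eq1−eq3, eq1−eq2 (x²,y² cancel):
  -94.580·x + 143.280·y = -200.099617
  27.824·x + 177.286·y = -302.767127
det = -94.580·177.286 − 143.280·27.824 = -20754.332600
x = (-200.099617·177.286 − 143.280·-302.767127) / -20754.332600 = -0.380914
y = (-94.580·-302.767127 − -200.099617·27.824) / -20754.332600 = -1.648007
|P − Q| = √((-0.380914 − 36.276)² + (-1.648007 − -24.820)²) = 43.366699

43.367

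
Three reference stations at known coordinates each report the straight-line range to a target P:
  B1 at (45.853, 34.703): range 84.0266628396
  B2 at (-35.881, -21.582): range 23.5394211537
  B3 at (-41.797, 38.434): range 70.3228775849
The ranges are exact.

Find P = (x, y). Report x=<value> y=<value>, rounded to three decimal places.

eq1: (x − 45.853)² + (y − 34.703)² = 84.0266628396²
eq2: (x + 35.881)² + (y + 21.582)² = 23.5394211537²
eq3: (x + 41.797)² + (y − 38.434)² = 70.3228775849²
eq1−eq3, eq1−eq2 (x²,y² cancel):
  -175.300·x + 7.462·y = 2032.538703
  -163.468·x − 112.570·y = 4952.808787
det = -175.300·-112.570 − 7.462·-163.468 = 20953.319216
x = (2032.538703·-112.570 − 7.462·4952.808787) / 20953.319216 = -12.683467
y = (-175.300·4952.808787 − 2032.538703·-163.468) / 20953.319216 = -25.579353

x=-12.683 y=-25.579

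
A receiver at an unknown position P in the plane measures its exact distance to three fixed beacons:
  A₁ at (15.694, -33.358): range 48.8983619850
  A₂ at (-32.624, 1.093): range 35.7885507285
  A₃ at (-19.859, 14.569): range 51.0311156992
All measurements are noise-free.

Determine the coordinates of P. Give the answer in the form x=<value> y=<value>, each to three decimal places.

x=-33.186 y=-34.691

eq1: (x − 15.694)² + (y + 33.358)² = 48.8983619850²
eq2: (x + 32.624)² + (y − 1.093)² = 35.7885507285²
eq3: (x + 19.859)² + (y − 14.569)² = 51.0311156992²
eq2−eq1, eq2−eq3 (x²,y² cancel):
  96.636·x − 68.902·y = -816.691667
  25.530·x + 26.952·y = -1782.238789
det = 96.636·26.952 − -68.902·25.530 = 4363.601532
x = (-816.691667·26.952 − -68.902·-1782.238789) / 4363.601532 = -33.186186
y = (96.636·-1782.238789 − -816.691667·25.530) / 4363.601532 = -34.691135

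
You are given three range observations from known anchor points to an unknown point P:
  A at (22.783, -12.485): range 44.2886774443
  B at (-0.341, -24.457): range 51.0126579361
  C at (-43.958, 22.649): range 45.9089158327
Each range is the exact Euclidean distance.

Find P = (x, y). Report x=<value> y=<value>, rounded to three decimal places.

eq1: (x − 22.783)² + (y + 12.485)² = 44.2886774443²
eq2: (x + 0.341)² + (y + 24.457)² = 51.0126579361²
eq3: (x + 43.958)² + (y − 22.649)² = 45.9089158327²
eq3−eq1, eq3−eq2 (x²,y² cancel):
  133.482·x − 70.268·y = -1624.201048
  87.234·x − 94.212·y = -2341.684552
det = 133.482·-94.212 − -70.268·87.234 = -6445.847472
x = (-1624.201048·-94.212 − -70.268·-2341.684552) / -6445.847472 = 1.788168
y = (133.482·-2341.684552 − -1624.201048·87.234) / -6445.847472 = 26.511205

x=1.788 y=26.511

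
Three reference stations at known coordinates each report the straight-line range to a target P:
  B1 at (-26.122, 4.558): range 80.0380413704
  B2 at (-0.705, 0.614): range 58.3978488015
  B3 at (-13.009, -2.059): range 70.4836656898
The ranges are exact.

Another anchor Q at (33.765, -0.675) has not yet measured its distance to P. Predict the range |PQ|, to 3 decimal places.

eq1: (x + 26.122)² + (y − 4.558)² = 80.0380413704²
eq2: (x + 0.705)² + (y − 0.614)² = 58.3978488015²
eq3: (x + 13.009)² + (y + 2.059)² = 70.4836656898²
eq2−eq1, eq2−eq3 (x²,y² cancel):
  -50.834·x + 7.888·y = -2293.519095
  -24.608·x − 5.346·y = -1385.038843
det = -50.834·-5.346 − 7.888·-24.608 = 465.866468
x = (-2293.519095·-5.346 − 7.888·-1385.038843) / 465.866468 = 49.770355
y = (-50.834·-1385.038843 − -2293.519095·-24.608) / 465.866468 = 29.983155
|P − Q| = √((49.770355 − 33.765)² + (29.983155 − -0.675)²) = 34.584590

34.585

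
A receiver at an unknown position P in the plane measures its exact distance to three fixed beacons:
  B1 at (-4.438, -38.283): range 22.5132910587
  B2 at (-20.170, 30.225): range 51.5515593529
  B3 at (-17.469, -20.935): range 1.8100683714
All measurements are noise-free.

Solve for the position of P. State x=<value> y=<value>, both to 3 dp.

eq1: (x + 4.438)² + (y + 38.283)² = 22.5132910587²
eq2: (x + 20.170)² + (y − 30.225)² = 51.5515593529²
eq3: (x + 17.469)² + (y + 20.935)² = 1.8100683714²
eq3−eq1, eq3−eq2 (x²,y² cancel):
  26.062·x − 34.696·y = 238.271820
  -5.402·x + 102.320·y = -2077.347585
det = 26.062·102.320 − -34.696·-5.402 = 2479.236048
x = (238.271820·102.320 − -34.696·-2077.347585) / 2479.236048 = -19.238055
y = (26.062·-2077.347585 − 238.271820·-5.402) / 2479.236048 = -21.318135

x=-19.238 y=-21.318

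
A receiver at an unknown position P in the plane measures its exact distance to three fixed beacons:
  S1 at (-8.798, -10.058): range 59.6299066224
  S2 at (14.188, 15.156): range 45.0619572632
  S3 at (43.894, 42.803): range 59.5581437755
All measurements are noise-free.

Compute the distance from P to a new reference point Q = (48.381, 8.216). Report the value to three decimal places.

eq1: (x + 8.798)² + (y + 10.058)² = 59.6299066224²
eq2: (x − 14.188)² + (y − 15.156)² = 45.0619572632²
eq3: (x − 43.894)² + (y − 42.803)² = 59.5581437755²
eq3−eq2, eq3−eq1 (x²,y² cancel):
  -59.412·x − 55.294·y = -1811.183867
  -105.384·x − 105.722·y = -3588.765151
det = -59.412·-105.722 − -55.294·-105.384 = 454.052568
x = (-1811.183867·-105.722 − -55.294·-3588.765151) / 454.052568 = -15.318049
y = (-59.412·-3588.765151 − -1811.183867·-105.384) / 454.052568 = 49.214377
|P − Q| = √((-15.318049 − 48.381)² + (49.214377 − 8.216)²) = 75.752464

75.752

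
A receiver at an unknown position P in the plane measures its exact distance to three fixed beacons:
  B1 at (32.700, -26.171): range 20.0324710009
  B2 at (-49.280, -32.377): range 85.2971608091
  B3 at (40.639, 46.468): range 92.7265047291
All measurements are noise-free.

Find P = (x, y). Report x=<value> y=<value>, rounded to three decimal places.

x=34.909 y=-46.081

eq1: (x − 32.700)² + (y + 26.171)² = 20.0324710009²
eq2: (x + 49.280)² + (y + 32.377)² = 85.2971608091²
eq3: (x − 40.639)² + (y − 46.468)² = 92.7265047291²
eq2−eq3, eq2−eq1 (x²,y² cancel):
  179.838·x + 157.690·y = -988.584221
  163.960·x + 12.412·y = 5151.728460
det = 179.838·12.412 − 157.690·163.960 = -23622.703144
x = (-988.584221·12.412 − 157.690·5151.728460) / -23622.703144 = 34.909060
y = (179.838·5151.728460 − -988.584221·163.960) / -23622.703144 = -46.081298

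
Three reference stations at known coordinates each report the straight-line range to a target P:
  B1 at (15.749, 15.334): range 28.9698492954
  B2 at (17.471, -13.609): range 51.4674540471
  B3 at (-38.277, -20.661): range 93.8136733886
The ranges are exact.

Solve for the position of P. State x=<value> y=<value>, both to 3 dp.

eq1: (x − 15.749)² + (y − 15.334)² = 28.9698492954²
eq2: (x − 17.471)² + (y + 13.609)² = 51.4674540471²
eq3: (x + 38.277)² + (y + 20.661)² = 93.8136733886²
eq1−eq3, eq1−eq2 (x²,y² cancel):
  -108.052·x − 71.990·y = -6552.910053
  3.444·x − 57.886·y = -1802.368493
det = -108.052·-57.886 − -71.990·3.444 = 6502.631632
x = (-6552.910053·-57.886 − -71.990·-1802.368493) / 6502.631632 = 38.379730
y = (-108.052·-1802.368493 − -6552.910053·3.444) / 6502.631632 = 33.419968

x=38.380 y=33.420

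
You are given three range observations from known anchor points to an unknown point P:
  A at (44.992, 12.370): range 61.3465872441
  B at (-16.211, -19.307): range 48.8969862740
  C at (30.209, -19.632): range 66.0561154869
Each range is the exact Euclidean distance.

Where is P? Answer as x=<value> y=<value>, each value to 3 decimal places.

x=-13.904 y=29.536

eq1: (x − 44.992)² + (y − 12.370)² = 61.3465872441²
eq2: (x + 16.211)² + (y + 19.307)² = 48.8969862740²
eq3: (x − 30.209)² + (y + 19.632)² = 66.0561154869²
eq3−eq1, eq3−eq2 (x²,y² cancel):
  29.566·x + 64.004·y = 1479.304486
  -92.840·x + 0.650·y = 1310.052792
det = 29.566·0.650 − 64.004·-92.840 = 5961.349260
x = (1479.304486·0.650 − 64.004·1310.052792) / 5961.349260 = -13.904079
y = (29.566·1310.052792 − 1479.304486·-92.840) / 5961.349260 = 29.535537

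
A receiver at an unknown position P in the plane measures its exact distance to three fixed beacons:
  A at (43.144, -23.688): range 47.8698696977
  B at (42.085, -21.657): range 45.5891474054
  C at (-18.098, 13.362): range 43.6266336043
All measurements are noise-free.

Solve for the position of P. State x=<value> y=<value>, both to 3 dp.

eq1: (x − 43.144)² + (y + 23.688)² = 47.8698696977²
eq2: (x − 42.085)² + (y + 21.657)² = 45.5891474054²
eq3: (x + 18.098)² + (y − 13.362)² = 43.6266336043²
eq3−eq2, eq3−eq1 (x²,y² cancel):
  120.366·x − 70.038·y = 1559.005024
  122.484·x − 74.100·y = 1528.204167
det = 120.366·-74.100 − -70.038·122.484 = -340.586208
x = (1559.005024·-74.100 − -70.038·1528.204167) / -340.586208 = 24.927342
y = (120.366·1528.204167 − 1559.005024·122.484) / -340.586208 = 20.580248

x=24.927 y=20.580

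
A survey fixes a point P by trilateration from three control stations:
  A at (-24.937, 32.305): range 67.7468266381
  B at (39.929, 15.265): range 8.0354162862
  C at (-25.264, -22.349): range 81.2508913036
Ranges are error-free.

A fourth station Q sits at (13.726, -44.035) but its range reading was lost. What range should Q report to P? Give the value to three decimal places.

eq1: (x + 24.937)² + (y − 32.305)² = 67.7468266381²
eq2: (x − 39.929)² + (y − 15.265)² = 8.0354162862²
eq3: (x + 25.264)² + (y + 22.349)² = 81.2508913036²
eq1−eq3, eq1−eq2 (x²,y² cancel):
  -0.654·x − 109.308·y = -2539.794315
  129.732·x − 34.080·y = 4686.942877
det = -0.654·-34.080 − -109.308·129.732 = 14203.033776
x = (-2539.794315·-34.080 − -109.308·4686.942877) / 14203.033776 = 42.165396
y = (-0.654·4686.942877 − -2539.794315·129.732) / 14203.033776 = 22.982930
|P − Q| = √((42.165396 − 13.726)² + (22.982930 − -44.035)²) = 72.802488

72.802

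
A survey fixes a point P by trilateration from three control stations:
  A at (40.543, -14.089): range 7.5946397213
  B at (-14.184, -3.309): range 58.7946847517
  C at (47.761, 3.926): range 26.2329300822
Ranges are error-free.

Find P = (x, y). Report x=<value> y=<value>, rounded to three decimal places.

eq1: (x − 40.543)² + (y + 14.089)² = 7.5946397213²
eq2: (x + 14.184)² + (y + 3.309)² = 58.7946847517²
eq3: (x − 47.761)² + (y − 3.926)² = 26.2329300822²
eq3−eq2, eq3−eq1 (x²,y² cancel):
  -123.890·x − 14.470·y = -4853.039594
  -14.436·x − 36.030·y = 176.196241
det = -123.890·-36.030 − -14.470·-14.436 = 4254.867780
x = (-4853.039594·-36.030 − -14.470·176.196241) / 4254.867780 = 41.694498
y = (-123.890·176.196241 − -4853.039594·-14.436) / 4254.867780 = -21.595837

x=41.694 y=-21.596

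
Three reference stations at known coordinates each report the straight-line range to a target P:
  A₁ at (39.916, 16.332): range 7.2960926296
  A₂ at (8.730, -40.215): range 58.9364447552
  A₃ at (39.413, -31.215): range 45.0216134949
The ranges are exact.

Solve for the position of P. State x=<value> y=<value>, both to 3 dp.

eq1: (x − 39.916)² + (y − 16.332)² = 7.2960926296²
eq2: (x − 8.730)² + (y + 40.215)² = 58.9364447552²
eq3: (x − 39.413)² + (y + 31.215)² = 45.0216134949²
eq2−eq1, eq2−eq3 (x²,y² cancel):
  62.372·x + 113.094·y = 3586.833708
  61.366·x + 18.000·y = 2280.860508
det = 62.372·18.000 − 113.094·61.366 = -5817.430404
x = (3586.833708·18.000 − 113.094·2280.860508) / -5817.430404 = 33.242964
y = (62.372·2280.860508 − 3586.833708·61.366) / -5817.430404 = 13.381820

x=33.243 y=13.382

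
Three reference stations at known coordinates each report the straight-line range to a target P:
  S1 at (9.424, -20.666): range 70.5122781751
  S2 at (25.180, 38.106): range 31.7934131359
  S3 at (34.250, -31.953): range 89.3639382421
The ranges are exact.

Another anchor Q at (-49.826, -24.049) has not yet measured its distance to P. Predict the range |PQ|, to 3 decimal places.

eq1: (x − 9.424)² + (y + 20.666)² = 70.5122781751²
eq2: (x − 25.180)² + (y − 38.106)² = 31.7934131359²
eq3: (x − 34.250)² + (y + 31.953)² = 89.3639382421²
eq2−eq1, eq2−eq3 (x²,y² cancel):
  -31.512·x − 117.544·y = -5531.364559
  18.140·x − 140.118·y = -6867.135266
det = -31.512·-140.118 − -117.544·18.140 = 6547.646576
x = (-5531.364559·-140.118 − -117.544·-6867.135266) / 6547.646576 = -4.909674
y = (-31.512·-6867.135266 − -5531.364559·18.140) / 6547.646576 = 48.374040
|P − Q| = √((-4.909674 − -49.826)² + (48.374040 − -24.049)²) = 85.220732

85.221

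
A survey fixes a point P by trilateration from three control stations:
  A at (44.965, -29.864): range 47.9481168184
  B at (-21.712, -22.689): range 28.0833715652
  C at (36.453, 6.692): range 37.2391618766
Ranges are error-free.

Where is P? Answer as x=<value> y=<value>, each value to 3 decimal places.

eq1: (x − 44.965)² + (y + 29.864)² = 47.9481168184²
eq2: (x + 21.712)² + (y + 22.689)² = 28.0833715652²
eq3: (x − 36.453)² + (y − 6.692)² = 37.2391618766²
eq2−eq3, eq2−eq1 (x²,y² cancel):
  116.330·x + 58.762·y = -210.677011
  133.354·x − 14.350·y = 417.161908
det = 116.330·-14.350 − 58.762·133.354 = -9505.483248
x = (-210.677011·-14.350 − 58.762·417.161908) / -9505.483248 = 2.260806
y = (116.330·417.161908 − -210.677011·133.354) / -9505.483248 = -8.060933

x=2.261 y=-8.061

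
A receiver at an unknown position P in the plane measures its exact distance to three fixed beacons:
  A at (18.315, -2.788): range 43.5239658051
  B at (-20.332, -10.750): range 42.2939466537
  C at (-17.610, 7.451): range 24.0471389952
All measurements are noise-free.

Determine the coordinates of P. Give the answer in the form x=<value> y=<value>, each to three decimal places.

eq1: (x − 18.315)² + (y + 2.788)² = 43.5239658051²
eq2: (x + 20.332)² + (y + 10.750)² = 42.2939466537²
eq3: (x + 17.610)² + (y − 7.451)² = 24.0471389952²
eq3−eq2, eq3−eq1 (x²,y² cancel):
  -5.444·x − 36.402·y = -1047.189807
  71.850·x − 20.478·y = -1338.488038
det = -5.444·-20.478 − -36.402·71.850 = 2726.965932
x = (-1047.189807·-20.478 − -36.402·-1338.488038) / 2726.965932 = -10.003531
y = (-5.444·-1338.488038 − -1047.189807·71.850) / 2726.965932 = 30.263420

x=-10.004 y=30.263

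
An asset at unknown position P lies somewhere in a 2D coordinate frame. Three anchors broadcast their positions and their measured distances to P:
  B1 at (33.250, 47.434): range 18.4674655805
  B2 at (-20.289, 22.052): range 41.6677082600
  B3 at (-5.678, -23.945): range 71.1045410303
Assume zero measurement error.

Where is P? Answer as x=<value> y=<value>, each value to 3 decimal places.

eq1: (x − 33.250)² + (y − 47.434)² = 18.4674655805²
eq2: (x + 20.289)² + (y − 22.052)² = 41.6677082600²
eq3: (x + 5.678)² + (y + 23.945)² = 71.1045410303²
eq1−eq2, eq1−eq3 (x²,y² cancel):
  -107.078·x − 50.764·y = -3852.763258
  -77.856·x − 142.758·y = -7464.752617
det = -107.078·-142.758 − -50.764·-77.856 = 11333.959140
x = (-3852.763258·-142.758 − -50.764·-7464.752617) / 11333.959140 = 15.093761
y = (-107.078·-7464.752617 − -3852.763258·-77.856) / 11333.959140 = 44.057865

x=15.094 y=44.058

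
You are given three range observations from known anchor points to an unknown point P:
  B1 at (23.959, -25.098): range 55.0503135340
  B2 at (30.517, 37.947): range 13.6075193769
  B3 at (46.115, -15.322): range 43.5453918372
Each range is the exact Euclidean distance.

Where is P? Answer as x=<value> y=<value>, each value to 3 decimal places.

eq1: (x − 23.959)² + (y + 25.098)² = 55.0503135340²
eq2: (x − 30.517)² + (y − 37.947)² = 13.6075193769²
eq3: (x − 46.115)² + (y + 15.322)² = 43.5453918372²
eq3−eq1, eq3−eq2 (x²,y² cancel):
  -44.312·x − 19.552·y = -2291.749494
  -31.196·x + 106.538·y = 1720.941756
det = -44.312·106.538 − -19.552·-31.196 = -5330.856048
x = (-2291.749494·106.538 − -19.552·1720.941756) / -5330.856048 = 39.489071
y = (-44.312·1720.941756 − -2291.749494·-31.196) / -5330.856048 = 27.716334

x=39.489 y=27.716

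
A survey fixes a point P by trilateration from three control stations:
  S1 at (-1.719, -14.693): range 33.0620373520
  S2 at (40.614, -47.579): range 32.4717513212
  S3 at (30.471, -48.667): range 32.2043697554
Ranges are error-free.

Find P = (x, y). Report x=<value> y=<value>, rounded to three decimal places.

eq1: (x + 1.719)² + (y + 14.693)² = 33.0620373520²
eq2: (x − 40.614)² + (y + 47.579)² = 32.4717513212²
eq3: (x − 30.471)² + (y + 48.667)² = 32.2043697554²
eq2−eq3, eq2−eq1 (x²,y² cancel):
  -20.286·x − 2.176·y = -599.006304
  -84.666·x + 65.772·y = -3733.102707
det = -20.286·65.772 − -2.176·-84.666 = -1518.484008
x = (-599.006304·65.772 − -2.176·-3733.102707) / -1518.484008 = 31.295077
y = (-20.286·-3733.102707 − -599.006304·-84.666) / -1518.484008 = -16.473176

x=31.295 y=-16.473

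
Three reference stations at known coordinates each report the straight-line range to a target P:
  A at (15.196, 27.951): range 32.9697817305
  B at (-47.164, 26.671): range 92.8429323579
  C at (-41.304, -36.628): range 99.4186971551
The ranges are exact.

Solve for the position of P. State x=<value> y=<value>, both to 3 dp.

eq1: (x − 15.196)² + (y − 27.951)² = 32.9697817305²
eq2: (x + 47.164)² + (y − 26.671)² = 92.8429323579²
eq3: (x + 41.304)² + (y + 36.628)² = 99.4186971551²
eq2−eq3, eq2−eq1 (x²,y² cancel):
  11.720·x − 126.598·y = -1152.421592
  124.720·x + 2.560·y = 5609.195261
det = 11.720·2.560 − -126.598·124.720 = 15819.305760
x = (-1152.421592·2.560 − -126.598·5609.195261) / 15819.305760 = 44.702512
y = (11.720·5609.195261 − -1152.421592·124.720) / 15819.305760 = 13.241402

x=44.703 y=13.241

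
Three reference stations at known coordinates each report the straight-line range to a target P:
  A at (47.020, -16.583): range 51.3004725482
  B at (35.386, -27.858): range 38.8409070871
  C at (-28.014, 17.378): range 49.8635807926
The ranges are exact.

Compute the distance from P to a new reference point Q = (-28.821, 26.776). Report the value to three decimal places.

eq1: (x − 47.020)² + (y + 16.583)² = 51.3004725482²
eq2: (x − 35.386)² + (y + 27.858)² = 38.8409070871²
eq3: (x + 28.014)² + (y − 17.378)² = 49.8635807926²
eq1−eq2, eq1−eq3 (x²,y² cancel):
  -23.268·x − 22.550·y = 665.483291
  -150.068·x + 67.922·y = -1253.735415
det = -23.268·67.922 − -22.550·-150.068 = -4964.442496
x = (665.483291·67.922 − -22.550·-1253.735415) / -4964.442496 = -3.410095
y = (-23.268·-1253.735415 − 665.483291·-150.068) / -4964.442496 = -25.992780
|P − Q| = √((-3.410095 − -28.821)² + (-25.992780 − 26.776)²) = 58.568406

58.568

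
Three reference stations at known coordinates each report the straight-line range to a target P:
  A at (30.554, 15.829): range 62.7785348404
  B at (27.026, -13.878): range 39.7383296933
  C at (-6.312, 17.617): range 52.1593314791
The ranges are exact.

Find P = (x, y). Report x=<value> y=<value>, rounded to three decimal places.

x=-6.919 y=-34.539

eq1: (x − 30.554)² + (y − 15.829)² = 62.7785348404²
eq2: (x − 27.026)² + (y + 13.878)² = 39.7383296933²
eq3: (x + 6.312)² + (y − 17.617)² = 52.1593314791²
eq3−eq2, eq3−eq1 (x²,y² cancel):
  66.676·x − 62.990·y = 1714.264541
  73.732·x − 3.576·y = -386.644452
det = 66.676·-3.576 − -62.990·73.732 = 4405.945304
x = (1714.264541·-3.576 − -62.990·-386.644452) / 4405.945304 = -6.919047
y = (66.676·-386.644452 − 1714.264541·73.732) / 4405.945304 = -34.538799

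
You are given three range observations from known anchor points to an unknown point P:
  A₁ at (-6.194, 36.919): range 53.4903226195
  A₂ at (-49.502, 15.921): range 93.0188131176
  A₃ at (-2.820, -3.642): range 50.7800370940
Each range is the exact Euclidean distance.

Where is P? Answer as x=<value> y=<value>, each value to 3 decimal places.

x=43.509 y=17.149

eq1: (x + 6.194)² + (y − 36.919)² = 53.4903226195²
eq2: (x + 49.502)² + (y − 15.921)² = 93.0188131176²
eq3: (x + 2.820)² + (y + 3.642)² = 50.7800370940²
eq2−eq1, eq2−eq3 (x²,y² cancel):
  86.616·x + 41.996·y = 4488.736932
  93.364·x − 39.126·y = 3391.177746
det = 86.616·-39.126 − 41.996·93.364 = -7309.852160
x = (4488.736932·-39.126 − 41.996·3391.177746) / -7309.852160 = 43.508708
y = (86.616·3391.177746 − 4488.736932·93.364) / -7309.852160 = 17.148936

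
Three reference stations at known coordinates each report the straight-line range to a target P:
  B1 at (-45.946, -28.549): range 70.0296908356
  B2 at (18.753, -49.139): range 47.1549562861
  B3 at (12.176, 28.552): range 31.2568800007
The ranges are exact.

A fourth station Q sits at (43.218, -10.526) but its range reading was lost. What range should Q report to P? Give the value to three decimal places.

25.822

eq1: (x + 45.946)² + (y + 28.549)² = 70.0296908356²
eq2: (x − 18.753)² + (y + 49.139)² = 47.1549562861²
eq3: (x − 12.176)² + (y − 28.552)² = 31.2568800007²
eq1−eq3, eq1−eq2 (x²,y² cancel):
  116.244·x + 114.202·y = 1964.556414
  129.398·x − 41.180·y = 2520.803709
det = 116.244·-41.180 − 114.202·129.398 = -19564.438316
x = (1964.556414·-41.180 − 114.202·2520.803709) / -19564.438316 = 18.849570
y = (116.244·2520.803709 − 1964.556414·129.398) / -19564.438316 = -1.984143
|P − Q| = √((18.849570 − 43.218)² + (-1.984143 − -10.526)²) = 25.822155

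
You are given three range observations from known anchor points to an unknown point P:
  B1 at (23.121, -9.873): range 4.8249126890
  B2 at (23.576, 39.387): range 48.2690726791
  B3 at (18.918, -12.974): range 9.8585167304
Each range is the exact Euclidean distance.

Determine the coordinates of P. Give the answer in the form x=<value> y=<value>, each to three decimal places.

eq1: (x − 23.121)² + (y + 9.873)² = 4.8249126890²
eq2: (x − 23.576)² + (y − 39.387)² = 48.2690726791²
eq3: (x − 18.918)² + (y + 12.974)² = 9.8585167304²
eq3−eq1, eq3−eq2 (x²,y² cancel):
  8.406·x + 6.202·y = 179.751940
  9.316·x + 104.722·y = -651.764880
det = 8.406·104.722 − 6.202·9.316 = 822.515300
x = (179.751940·104.722 − 6.202·-651.764880) / 822.515300 = 27.800368
y = (8.406·-651.764880 − 179.751940·9.316) / 822.515300 = -8.696865

x=27.800 y=-8.697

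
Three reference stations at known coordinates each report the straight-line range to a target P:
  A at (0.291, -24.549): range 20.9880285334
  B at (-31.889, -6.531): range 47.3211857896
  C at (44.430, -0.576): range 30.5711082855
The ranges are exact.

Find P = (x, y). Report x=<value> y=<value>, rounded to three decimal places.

eq1: (x − 0.291)² + (y + 24.549)² = 20.9880285334²
eq2: (x + 31.889)² + (y + 6.531)² = 47.3211857896²
eq3: (x − 44.430)² + (y + 0.576)² = 30.5711082855²
eq2−eq3, eq2−eq1 (x²,y² cancel):
  152.638·x + 11.910·y = 2219.496357
  64.360·x − 36.036·y = 1341.973083
det = 152.638·-36.036 − 11.910·64.360 = -6266.990568
x = (2219.496357·-36.036 − 11.910·1341.973083) / -6266.990568 = 15.312720
y = (152.638·1341.973083 − 2219.496357·64.360) / -6266.990568 = -9.891399

x=15.313 y=-9.891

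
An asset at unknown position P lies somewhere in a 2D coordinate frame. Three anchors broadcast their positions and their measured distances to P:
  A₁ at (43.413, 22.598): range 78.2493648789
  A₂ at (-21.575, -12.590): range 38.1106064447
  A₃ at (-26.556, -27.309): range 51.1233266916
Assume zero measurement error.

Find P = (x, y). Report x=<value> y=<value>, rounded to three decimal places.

eq1: (x − 43.413)² + (y − 22.598)² = 78.2493648789²
eq2: (x + 21.575)² + (y + 12.590)² = 38.1106064447²
eq3: (x + 26.556)² + (y + 27.309)² = 51.1233266916²
eq3−eq2, eq3−eq1 (x²,y² cancel):
  9.962·x + 29.438·y = 334.162316
  139.938·x + 99.814·y = -2565.013016
det = 9.962·99.814 − 29.438·139.938 = -3125.147776
x = (334.162316·99.814 − 29.438·-2565.013016) / -3125.147776 = -34.834491
y = (9.962·-2565.013016 − 334.162316·139.938) / -3125.147776 = 23.139599

x=-34.834 y=23.140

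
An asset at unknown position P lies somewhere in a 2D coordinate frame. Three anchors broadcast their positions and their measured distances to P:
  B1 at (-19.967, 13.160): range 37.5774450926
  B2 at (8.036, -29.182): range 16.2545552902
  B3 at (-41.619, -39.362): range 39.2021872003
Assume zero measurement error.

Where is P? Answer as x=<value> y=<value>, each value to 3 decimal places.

x=-6.508 y=-21.925

eq1: (x + 19.967)² + (y − 13.160)² = 37.5774450926²
eq2: (x − 8.036)² + (y + 29.182)² = 16.2545552902²
eq3: (x + 41.619)² + (y + 39.362)² = 39.2021872003²
eq1−eq2, eq1−eq3 (x²,y² cancel):
  56.006·x − 84.684·y = 1492.153543
  -43.304·x − 105.044·y = 2584.894414
det = 56.006·-105.044 − -84.684·-43.304 = -9550.250200
x = (1492.153543·-105.044 − -84.684·2584.894414) / -9550.250200 = -6.508460
y = (56.006·2584.894414 − 1492.153543·-43.304) / -9550.250200 = -21.924642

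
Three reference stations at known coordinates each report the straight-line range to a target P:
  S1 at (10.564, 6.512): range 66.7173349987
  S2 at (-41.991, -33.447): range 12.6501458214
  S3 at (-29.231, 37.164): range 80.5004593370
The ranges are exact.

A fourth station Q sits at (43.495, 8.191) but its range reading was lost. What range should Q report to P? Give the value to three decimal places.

eq1: (x − 10.564)² + (y − 6.512)² = 66.7173349987²
eq2: (x + 41.991)² + (y + 33.447)² = 12.6501458214²
eq3: (x + 29.231)² + (y − 37.164)² = 80.5004593370²
eq1−eq3, eq1−eq2 (x²,y² cancel):
  -79.590·x + 61.304·y = 52.488853
  -105.110·x − 79.918·y = 7019.118250
det = -79.590·-79.918 − 61.304·-105.110 = 12804.337060
x = (52.488853·-79.918 − 61.304·7019.118250) / 12804.337060 = -33.933411
y = (-79.590·7019.118250 − 52.488853·-105.110) / 12804.337060 = -43.198997
|P − Q| = √((-33.933411 − 43.495)² + (-43.198997 − 8.191)²) = 92.930569

92.931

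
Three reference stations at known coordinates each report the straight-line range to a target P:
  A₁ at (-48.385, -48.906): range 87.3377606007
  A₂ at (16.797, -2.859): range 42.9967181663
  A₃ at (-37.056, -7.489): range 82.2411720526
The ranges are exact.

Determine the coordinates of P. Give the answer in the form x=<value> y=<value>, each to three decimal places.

x=38.495 y=-39.979

eq1: (x + 48.385)² + (y + 48.906)² = 87.3377606007²
eq2: (x − 16.797)² + (y + 2.859)² = 42.9967181663²
eq3: (x + 37.056)² + (y + 7.489)² = 82.2411720526²
eq1−eq3, eq1−eq2 (x²,y² cancel):
  22.658·x + 82.834·y = -2439.398758
  130.364·x + 92.094·y = 1336.574683
det = 22.658·92.094 − 82.834·130.364 = -8711.905724
x = (-2439.398758·92.094 − 82.834·1336.574683) / -8711.905724 = 38.495345
y = (22.658·1336.574683 − -2439.398758·130.364) / -8711.905724 = -39.979070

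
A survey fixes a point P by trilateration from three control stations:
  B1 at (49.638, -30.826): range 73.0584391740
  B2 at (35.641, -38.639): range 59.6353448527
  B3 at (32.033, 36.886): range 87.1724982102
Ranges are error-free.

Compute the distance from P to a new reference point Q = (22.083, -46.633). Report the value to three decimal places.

eq1: (x − 49.638)² + (y + 30.826)² = 73.0584391740²
eq2: (x − 35.641)² + (y + 38.639)² = 59.6353448527²
eq3: (x − 32.033)² + (y − 36.886)² = 87.1724982102²
eq1−eq2, eq1−eq3 (x²,y² cancel):
  -27.994·x − 15.626·y = 1130.241061
  -35.210·x + 135.424·y = -3288.992145
det = -27.994·135.424 − -15.626·-35.210 = -4341.250916
x = (1130.241061·135.424 − -15.626·-3288.992145) / -4341.250916 = -23.419050
y = (-27.994·-3288.992145 − 1130.241061·-35.210) / -4341.250916 = -30.375538
|P − Q| = √((-23.419050 − 22.083)² + (-30.375538 − -46.633)²) = 48.319164

48.319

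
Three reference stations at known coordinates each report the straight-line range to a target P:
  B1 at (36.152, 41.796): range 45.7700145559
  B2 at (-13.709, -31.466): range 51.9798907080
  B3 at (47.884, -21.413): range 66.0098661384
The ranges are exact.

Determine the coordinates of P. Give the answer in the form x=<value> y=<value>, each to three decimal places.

x=-3.861 y=19.572

eq1: (x − 36.152)² + (y − 41.796)² = 45.7700145559²
eq2: (x + 13.709)² + (y + 31.466)² = 51.9798907080²
eq3: (x − 47.884)² + (y + 21.413)² = 66.0098661384²
eq3−eq2, eq3−eq1 (x²,y² cancel):
  -123.186·x − 20.106·y = 82.045202
  -23.464·x + 126.418·y = 2564.886890
det = -123.186·126.418 − -20.106·-23.464 = -16044.694932
x = (82.045202·126.418 − -20.106·2564.886890) / -16044.694932 = -3.860566
y = (-123.186·2564.886890 − 82.045202·-23.464) / -16044.694932 = 19.572391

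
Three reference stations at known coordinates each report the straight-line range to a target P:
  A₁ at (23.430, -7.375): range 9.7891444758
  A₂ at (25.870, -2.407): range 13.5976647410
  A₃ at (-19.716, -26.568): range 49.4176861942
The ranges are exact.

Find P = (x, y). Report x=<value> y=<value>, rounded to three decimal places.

eq1: (x − 23.430)² + (y + 7.375)² = 9.7891444758²
eq2: (x − 25.870)² + (y + 2.407)² = 13.5976647410²
eq3: (x + 19.716)² + (y + 26.568)² = 49.4176861942²
eq2−eq3, eq2−eq1 (x²,y² cancel):
  -91.172·x − 48.322·y = -1837.682491
  -4.880·x − 9.936·y = 17.374113
det = -91.172·-9.936 − -48.322·-4.880 = 670.073632
x = (-1837.682491·-9.936 − -48.322·17.374113) / 670.073632 = 28.502487
y = (-91.172·17.374113 − -1837.682491·-4.880) / 670.073632 = -15.747408

x=28.502 y=-15.747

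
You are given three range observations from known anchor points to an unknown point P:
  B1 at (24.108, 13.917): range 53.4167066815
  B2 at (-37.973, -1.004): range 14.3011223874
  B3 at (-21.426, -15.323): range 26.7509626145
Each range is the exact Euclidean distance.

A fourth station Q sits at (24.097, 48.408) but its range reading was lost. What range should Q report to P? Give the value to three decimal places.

65.520

eq1: (x − 24.108)² + (y − 13.917)² = 53.4167066815²
eq2: (x + 37.973)² + (y + 1.004)² = 14.3011223874²
eq3: (x + 21.426)² + (y + 15.323)² = 26.7509626145²
eq2−eq3, eq2−eq1 (x²,y² cancel):
  33.094·x − 28.638·y = -1260.180839
  124.162·x + 29.842·y = -3316.900643
det = 33.094·29.842 − -28.638·124.162 = 4543.342504
x = (-1260.180839·29.842 − -28.638·-3316.900643) / 4543.342504 = -29.184618
y = (33.094·-3316.900643 − -1260.180839·124.162) / 4543.342504 = 10.278130
|P − Q| = √((-29.184618 − 24.097)² + (10.278130 − 48.408)²) = 65.519599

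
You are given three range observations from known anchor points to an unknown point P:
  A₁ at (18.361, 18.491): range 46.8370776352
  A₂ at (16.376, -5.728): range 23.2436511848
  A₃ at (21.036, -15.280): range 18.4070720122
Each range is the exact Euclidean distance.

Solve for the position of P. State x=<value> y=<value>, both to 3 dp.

x=6.747 y=-26.883

eq1: (x − 18.361)² + (y − 18.491)² = 46.8370776352²
eq2: (x − 16.376)² + (y + 5.728)² = 23.2436511848²
eq3: (x − 21.036)² + (y + 15.280)² = 18.4070720122²
eq2−eq1, eq2−eq3 (x²,y² cancel):
  3.970·x + 48.438·y = -1275.384479
  9.320·x − 19.104·y = 576.455356
det = 3.970·-19.104 − 48.438·9.320 = -527.285040
x = (-1275.384479·-19.104 − 48.438·576.455356) / -527.285040 = 6.746635
y = (3.970·576.455356 − -1275.384479·9.320) / -527.285040 = -26.883204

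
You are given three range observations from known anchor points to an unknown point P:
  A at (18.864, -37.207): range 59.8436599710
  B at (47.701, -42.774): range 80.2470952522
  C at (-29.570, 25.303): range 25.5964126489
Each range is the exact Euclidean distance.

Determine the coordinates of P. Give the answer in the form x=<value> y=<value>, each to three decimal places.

x=-5.159 y=17.603

eq1: (x − 18.864)² + (y + 37.207)² = 59.8436599710²
eq2: (x − 47.701)² + (y + 42.774)² = 80.2470952522²
eq3: (x + 29.570)² + (y − 25.303)² = 25.5964126489²
eq3−eq1, eq3−eq2 (x²,y² cancel):
  96.868·x − 125.020·y = -2700.502662
  154.542·x − 136.154·y = -3194.046188
det = 96.868·-136.154 − -125.020·154.542 = 6131.875168
x = (-2700.502662·-136.154 − -125.020·-3194.046188) / 6131.875168 = -5.159175
y = (96.868·-3194.046188 − -2700.502662·154.542) / 6131.875168 = 17.603133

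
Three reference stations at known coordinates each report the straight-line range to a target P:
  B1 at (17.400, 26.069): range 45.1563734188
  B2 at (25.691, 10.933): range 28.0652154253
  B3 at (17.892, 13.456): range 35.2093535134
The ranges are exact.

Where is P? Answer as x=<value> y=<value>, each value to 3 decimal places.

eq1: (x − 17.400)² + (y − 26.069)² = 45.1563734188²
eq2: (x − 25.691)² + (y − 10.933)² = 28.0652154253²
eq3: (x − 17.892)² + (y − 13.456)² = 35.2093535134²
eq3−eq2, eq3−eq1 (x²,y² cancel):
  15.598·x − 5.046·y = 730.412628
  -0.984·x + 25.226·y = -318.234325
det = 15.598·25.226 − -5.046·-0.984 = 388.509884
x = (730.412628·25.226 − -5.046·-318.234325) / 388.509884 = 43.292537
y = (15.598·-318.234325 − 730.412628·-0.984) / 388.509884 = -10.926602

x=43.293 y=-10.927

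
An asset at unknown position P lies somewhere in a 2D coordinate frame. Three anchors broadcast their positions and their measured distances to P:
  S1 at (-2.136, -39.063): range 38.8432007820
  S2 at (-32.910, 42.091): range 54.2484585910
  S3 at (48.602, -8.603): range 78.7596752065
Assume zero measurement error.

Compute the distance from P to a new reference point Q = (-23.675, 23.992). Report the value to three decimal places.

36.640

eq1: (x + 2.136)² + (y + 39.063)² = 38.8432007820²
eq2: (x + 32.910)² + (y − 42.091)² = 54.2484585910²
eq3: (x − 48.602)² + (y + 8.603)² = 78.7596752065²
eq1−eq2, eq1−eq3 (x²,y² cancel):
  -61.548·x + 162.308·y = -109.861097
  101.476·x + 60.920·y = -3788.606644
det = -61.548·60.920 − 162.308·101.476 = -20219.870768
x = (-109.861097·60.920 − 162.308·-3788.606644) / -20219.870768 = -30.080728
y = (-61.548·-3788.606644 − -109.861097·101.476) / -20219.870768 = -12.083629
|P − Q| = √((-30.080728 − -23.675)² + (-12.083629 − 23.992)²) = 36.639929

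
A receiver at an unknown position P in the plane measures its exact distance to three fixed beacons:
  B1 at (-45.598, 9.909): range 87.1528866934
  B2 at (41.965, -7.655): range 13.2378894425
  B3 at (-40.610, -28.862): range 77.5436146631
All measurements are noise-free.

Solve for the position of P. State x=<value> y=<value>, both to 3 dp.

eq1: (x + 45.598)² + (y − 9.909)² = 87.1528866934²
eq2: (x − 41.965)² + (y + 7.655)² = 13.2378894425²
eq3: (x + 40.610)² + (y + 28.862)² = 77.5436146631²
eq2−eq1, eq2−eq3 (x²,y² cancel):
  -175.126·x + 35.128·y = -7062.678307
  -165.150·x − 42.414·y = -5175.243564
det = -175.126·-42.414 − 35.128·-165.150 = 13229.183364
x = (-7062.678307·-42.414 − 35.128·-5175.243564) / 13229.183364 = 36.385647
y = (-175.126·-5175.243564 − -7062.678307·-165.150) / 13229.183364 = -19.659688

x=36.386 y=-19.660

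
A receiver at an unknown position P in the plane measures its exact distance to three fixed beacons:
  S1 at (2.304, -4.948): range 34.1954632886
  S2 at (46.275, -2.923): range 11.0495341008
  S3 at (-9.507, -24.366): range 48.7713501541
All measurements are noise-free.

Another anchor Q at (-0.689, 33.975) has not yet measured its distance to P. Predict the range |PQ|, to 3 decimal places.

eq1: (x − 2.304)² + (y + 4.948)² = 34.1954632886²
eq2: (x − 46.275)² + (y + 2.923)² = 11.0495341008²
eq3: (x + 9.507)² + (y + 24.366)² = 48.7713501541²
eq2−eq1, eq2−eq3 (x²,y² cancel):
  -87.942·x − 4.050·y = -3167.365940
  -111.564·x − 42.886·y = -3722.386941
det = -87.942·-42.886 − -4.050·-111.564 = 3319.646412
x = (-3167.365940·-42.886 − -4.050·-3722.386941) / 3319.646412 = 36.377365
y = (-87.942·-3722.386941 − -3167.365940·-111.564) / 3319.646412 = -7.835130
|P − Q| = √((36.377365 − -0.689)² + (-7.835130 − 33.975)²) = 55.874881

55.875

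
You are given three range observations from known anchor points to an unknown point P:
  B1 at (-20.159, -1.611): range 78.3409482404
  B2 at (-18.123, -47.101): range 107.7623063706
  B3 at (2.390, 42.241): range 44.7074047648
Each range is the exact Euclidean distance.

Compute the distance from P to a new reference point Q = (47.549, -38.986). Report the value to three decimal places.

77.773

eq1: (x + 20.159)² + (y + 1.611)² = 78.3409482404²
eq2: (x + 18.123)² + (y + 47.101)² = 107.7623063706²
eq3: (x − 2.390)² + (y − 42.241)² = 44.7074047648²
eq2−eq1, eq2−eq3 (x²,y² cancel):
  -4.072·x + 90.980·y = 3337.443775
  41.026·x + 178.684·y = 8857.029484
det = -4.072·178.684 − 90.980·41.026 = -4460.146728
x = (3337.443775·178.684 − 90.980·8857.029484) / -4460.146728 = 46.963643
y = (-4.072·8857.029484 − 3337.443775·41.026) / -4460.146728 = 38.785225
|P − Q| = √((46.963643 − 47.549)² + (38.785225 − -38.986)²) = 77.773427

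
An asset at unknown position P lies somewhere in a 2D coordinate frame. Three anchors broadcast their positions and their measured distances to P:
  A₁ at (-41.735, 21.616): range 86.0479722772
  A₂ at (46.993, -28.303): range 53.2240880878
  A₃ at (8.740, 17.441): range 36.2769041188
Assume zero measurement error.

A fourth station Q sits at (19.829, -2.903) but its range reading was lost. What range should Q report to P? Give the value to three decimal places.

36.970

eq1: (x + 41.735)² + (y − 21.616)² = 86.0479722772²
eq2: (x − 46.993)² + (y + 28.303)² = 53.2240880878²
eq3: (x − 8.740)² + (y − 17.441)² = 36.2769041188²
eq2−eq3, eq2−eq1 (x²,y² cancel):
  -76.506·x + 91.488·y = -1112.035997
  -177.456·x + 99.838·y = -5371.790157
det = -76.506·99.838 − 91.488·-177.456 = 8596.888500
x = (-1112.035997·99.838 − 91.488·-5371.790157) / 8596.888500 = 44.252160
y = (-76.506·-5371.790157 − -1112.035997·-177.456) / 8596.888500 = 24.850470
|P − Q| = √((44.252160 − 19.829)² + (24.850470 − -2.903)²) = 36.969526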